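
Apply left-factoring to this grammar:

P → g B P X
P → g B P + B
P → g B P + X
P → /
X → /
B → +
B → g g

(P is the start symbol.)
Left-factoring transforms A → αβ₁ | αβ₂ into A → αA' and A' → β₁ | β₂
(α is the longest common prefix among the alternatives). Repeat until
no nonterminal has two alternatives with a common prefix.

Round 1: P has alternatives sharing prefix 'g B P'. Introduce P': P → g B P P'
  Add: P' → X
  Add: P' → + B
  Add: P' → + X

Round 2: P' has alternatives sharing prefix '+'. Introduce P'': P' → + P''
  Add: P'' → B
  Add: P'' → X

No remaining common prefixes — done.

Resulting grammar:
P → g B P P'
P' → X
P' → + P''
P'' → B
P'' → X
P → /
X → /
B → +
B → g g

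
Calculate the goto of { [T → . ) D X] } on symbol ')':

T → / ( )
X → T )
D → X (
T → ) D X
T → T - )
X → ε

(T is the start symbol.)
GOTO(I, ')') = CLOSURE({ [A → αX.β] : [A → α.Xβ] ∈ I, X = ')' })

Items with dot before ')', with the dot advanced:
  [T → . ) D X] → [T → ) . D X]
Closure of the advanced items:
  [T → ) . D X] has the dot before D: add [D → . X (]
  [D → . X (] has the dot before X: add [X → . T )], [X → .]
  [X → . T )] has the dot before T: add [T → . / ( )], [T → . ) D X], [T → . T - )]

GOTO = { [D → . X (], [T → ) . D X], [T → . ) D X], [T → . / ( )], [T → . T - )], [X → . T )], [X → .] }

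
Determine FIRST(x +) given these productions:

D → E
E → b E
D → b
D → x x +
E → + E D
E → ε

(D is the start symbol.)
{ 'x' }

To compute FIRST(x +), process the symbols left to right:
Symbol x is a terminal. Add 'x' and stop.
FIRST(x +) = { 'x' }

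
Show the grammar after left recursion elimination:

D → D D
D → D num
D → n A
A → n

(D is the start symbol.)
D → n A D'
D' → D D'
D' → num D'
D' → ε
A → n

D is directly left-recursive. The standard transformation for
  A → A α₁ | ... | A α_m | β₁ | ... | β_n
is
  A  → β₁ A' | ... | β_n A'
  A' → α₁ A' | ... | α_m A' | ε

D → n A becomes D → n A D'
D → D D becomes D' → D D'
D → D num becomes D' → num D'
Add D' → ε

Productions for other non-terminals are unchanged:
  A → n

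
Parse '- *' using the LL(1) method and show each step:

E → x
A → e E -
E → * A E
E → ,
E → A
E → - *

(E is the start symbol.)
LL(1) parsing maintains a stack (initially the start symbol over $) and the input. At each step: if the stack top is a terminal, match it against the current input token; if it is a non-terminal N, replace it with the RHS of M[N, lookahead] (the unique production whose predict set contains the lookahead).

Stack is shown with the top on the left.

Stack  Input  Action
--------------------
E $    - * $  output E → - *
- * $  - * $  match '-'
* $    * $    match '*'
$      $      accept

The string is accepted.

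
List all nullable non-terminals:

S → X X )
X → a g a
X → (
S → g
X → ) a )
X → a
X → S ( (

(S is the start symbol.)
None

There are no ε-productions, so no non-terminal can derive ε.
No non-terminals are nullable.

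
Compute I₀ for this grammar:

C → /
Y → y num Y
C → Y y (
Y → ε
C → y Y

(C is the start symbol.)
First, augment the grammar with C' → C
I₀ = CLOSURE({ [C' → . C] }):
  [C' → . C] has the dot before C: add [C → . /], [C → . Y y (], [C → . y Y]
  [C → . Y y (] has the dot before Y: add [Y → . y num Y], [Y → .]
No further items can be added.

I₀ = { [C → . /], [C → . Y y (], [C → . y Y], [C' → . C], [Y → . y num Y], [Y → .] }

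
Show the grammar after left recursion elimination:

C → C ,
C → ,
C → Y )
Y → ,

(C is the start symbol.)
C is directly left-recursive. The standard transformation for
  A → A α₁ | ... | A α_m | β₁ | ... | β_n
is
  A  → β₁ A' | ... | β_n A'
  A' → α₁ A' | ... | α_m A' | ε

C → , becomes C → , C'
C → Y ) becomes C → Y ) C'
C → C , becomes C' → , C'
Add C' → ε

Productions for other non-terminals are unchanged:
  Y → ,

Resulting grammar:
C → , C'
C → Y ) C'
C' → , C'
C' → ε
Y → ,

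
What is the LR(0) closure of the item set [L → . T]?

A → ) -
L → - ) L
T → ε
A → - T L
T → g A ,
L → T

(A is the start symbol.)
{ [L → . T], [T → . g A ,], [T → .] }

To compute CLOSURE, for each item [A → α.Bβ] where B is a non-terminal, add [B → .γ] for all productions B → γ; repeat for the newly added items until nothing changes.

Start with: [L → . T]
  [L → . T] has the dot before T: add [T → .], [T → . g A ,]
No further items can be added.

CLOSURE = { [L → . T], [T → . g A ,], [T → .] }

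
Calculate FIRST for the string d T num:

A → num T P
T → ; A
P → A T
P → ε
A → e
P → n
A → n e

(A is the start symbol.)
{ 'd' }

To compute FIRST(d T num), process the symbols left to right:
Symbol d is a terminal. Add 'd' and stop.
FIRST(d T num) = { 'd' }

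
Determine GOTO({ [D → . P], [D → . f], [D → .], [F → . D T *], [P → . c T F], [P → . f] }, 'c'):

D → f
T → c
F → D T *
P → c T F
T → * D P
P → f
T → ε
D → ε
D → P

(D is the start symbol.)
{ [P → c . T F], [T → . * D P], [T → . c], [T → .] }

GOTO(I, 'c') = CLOSURE({ [A → αX.β] : [A → α.Xβ] ∈ I, X = 'c' })

Items with dot before 'c', with the dot advanced:
  [P → . c T F] → [P → c . T F]
Closure of the advanced items:
  [P → c . T F] has the dot before T: add [T → . c], [T → . * D P], [T → .]

GOTO = { [P → c . T F], [T → . * D P], [T → . c], [T → .] }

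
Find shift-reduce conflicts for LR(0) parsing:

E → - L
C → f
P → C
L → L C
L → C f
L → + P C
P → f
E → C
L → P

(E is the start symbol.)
Augment with E' → E and build the canonical LR(0) collection (I0 = CLOSURE({[E' → . E]}), then GOTO on every symbol after a dot until no new states appear). It has 15 states:
  I0: { [C → . f], [E → . - L], [E → . C], [E' → . E] }  — shift
  I1: { [C → . f], [E → - . L], [L → . + P C], [L → . C f], [L → . L C], [L → . P], [P → . C], [P → . f] }  — shift
  I2: { [E → C .] }  — reduce
  I3: { [E' → E .] }  — accept
  I4: { [C → f .] }  — reduce
  I5: { [C → . f], [L → + . P C], [P → . C], [P → . f] }  — shift
  I6: { [L → C . f], [P → C .] }  — shift, reduce
  I7: { [C → . f], [E → - L .], [L → L . C] }  — shift, reduce
  I8: { [L → P .] }  — reduce
  I9: { [C → f .], [P → f .] }  — 2 reduces
  I10: { [L → L C .] }  — reduce
  I11: { [L → C f .] }  — reduce
  I12: { [P → C .] }  — reduce
  I13: { [C → . f], [L → + P . C] }  — shift
  I14: { [L → + P C .] }  — reduce

I6 contains reduce item [P → C .] and shift item [L → C . f] — shift-reduce conflict.
I7 contains reduce item [E → - L .] and shift item [C → . f] — shift-reduce conflict.

Answer: Yes — I6: [P → C .] vs [L → C . f]; I7: [E → - L .] vs [C → . f]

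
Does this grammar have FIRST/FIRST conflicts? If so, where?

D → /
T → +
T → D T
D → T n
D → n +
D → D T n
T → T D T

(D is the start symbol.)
A FIRST/FIRST conflict occurs when two productions N → α and N → β for the same non-terminal have FIRST(α) ∩ FIRST(β) ≠ ∅ (with ε ∈ FIRST of a nullable right-hand side, so two nullable alternatives also conflict).

FIRST sets of the non-terminals at (or reachable through a nullable prefix from) the front of some alternative:
  FIRST(T) = { '+', '/', 'n' }
  FIRST(D) = { '+', '/', 'n' }

Productions for D:
  D → /: FIRST = { '/' }
  D → T n: FIRST = { '+', '/', 'n' }
  D → n +: FIRST = { 'n' }
  D → D T n: FIRST = { '+', '/', 'n' }
Productions for T:
  T → +: FIRST = { '+' }
  T → D T: FIRST = { '+', '/', 'n' }
  T → T D T: FIRST = { '+', '/', 'n' }

Conflict for D: D → / and D → T n
  Overlap: { '/' }
Conflict for D: D → / and D → D T n
  Overlap: { '/' }
Conflict for D: D → T n and D → n +
  Overlap: { 'n' }
Conflict for D: D → T n and D → D T n
  Overlap: { '+', '/', 'n' }
Conflict for D: D → n + and D → D T n
  Overlap: { 'n' }
Conflict for T: T → + and T → D T
  Overlap: { '+' }
Conflict for T: T → + and T → T D T
  Overlap: { '+' }
Conflict for T: T → D T and T → T D T
  Overlap: { '+', '/', 'n' }

Answer: Yes. D → '/' / D → T n on { '/' }; D → '/' / D → D T n on { '/' }; D → T n / D → n '+' on { 'n' }; D → T n / D → D T n on { '+', '/', 'n' }; D → n '+' / D → D T n on { 'n' }; T → '+' / T → D T on { '+' }; T → '+' / T → T D T on { '+' }; T → D T / T → T D T on { '+', '/', 'n' }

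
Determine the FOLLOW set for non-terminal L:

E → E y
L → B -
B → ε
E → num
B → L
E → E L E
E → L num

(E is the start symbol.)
{ '-', 'num' }

To compute FOLLOW(L), find every occurrence of L on a right-hand side N → α L β: add FIRST(β) \ {ε}, and if β is empty or nullable also add FOLLOW(N). Iterate to a fixed point.

In B → L: L is at the end, add FOLLOW(B)
In E → E L E: L is followed by E, add FIRST(E) \ {ε} = { '-', 'num' }
In E → L num: L is followed by num, add FIRST(num) \ {ε} = { 'num' }

The FOLLOW sets referred to above (computed the same way, to a fixed point):
  FOLLOW(B) = { '-' }

Taking the union: FOLLOW(L) = { '-', 'num' }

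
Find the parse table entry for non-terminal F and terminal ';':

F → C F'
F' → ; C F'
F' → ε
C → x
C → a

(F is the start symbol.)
To find M[F, ';'], we find productions for F where ';' is in the predict set (PREDICT(N → α) = (FIRST(α) \ {ε}) ∪ (FOLLOW(N) if α ⇒* ε)).

Relevant sets:
  FIRST(C) = { 'a', 'x' }

F → C F': PREDICT = { 'a', 'x' }

M[F, ';'] is empty (no production applies)

Answer: Empty (error entry)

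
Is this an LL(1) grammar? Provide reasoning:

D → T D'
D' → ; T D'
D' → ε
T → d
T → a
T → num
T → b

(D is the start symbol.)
Relevant sets:
  FOLLOW(D') = { $ }

For D':
  PREDICT(D' → ';' T D') = { ';' }
  PREDICT(D' → ε) = { $ }
For T:
  PREDICT(T → d) = { 'd' }
  PREDICT(T → a) = { 'a' }
  PREDICT(T → num) = { 'num' }
  PREDICT(T → b) = { 'b' }
D has a single production, so nothing to check there.

All predict sets are disjoint. The grammar IS LL(1).

Answer: Yes, the grammar is LL(1).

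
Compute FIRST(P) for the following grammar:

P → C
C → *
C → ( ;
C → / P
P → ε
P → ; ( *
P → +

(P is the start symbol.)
To compute FIRST(P), examine every production with P on the left-hand side, reading each right-hand side left to right until a non-nullable symbol is reached.

FIRST sets of the other non-terminals involved (by the same procedure, iterated to a fixed point):
  FIRST(C) = { '(', '*', '/' }

From P → C:
  - C is a non-terminal: add FIRST(C) \ {ε} = { '(', '*', '/' }
    C is not nullable, so stop
From P → ε:
  - ε-production, so ε ∈ FIRST(P)
From P → ; ( *:
  - ';' is a terminal: add ';' and stop
From P → +:
  - '+' is a terminal: add '+' and stop

Collecting: FIRST(P) = { '(', '*', '+', '/', ';', ε }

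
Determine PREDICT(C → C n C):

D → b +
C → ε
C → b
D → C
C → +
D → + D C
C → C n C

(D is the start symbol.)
{ '+', 'b', 'n' }

PREDICT(C → C n C) = (FIRST(RHS) \ {ε}) ∪ (FOLLOW(C) if ε ∈ FIRST(RHS), i.e. RHS ⇒* ε)
FIRST(C) = { '+', 'b', 'n', ε }
FIRST(C n C) = { '+', 'b', 'n' }
ε ∉ FIRST(C n C), so FOLLOW(C) is not added.
PREDICT(C → C n C) = { '+', 'b', 'n' }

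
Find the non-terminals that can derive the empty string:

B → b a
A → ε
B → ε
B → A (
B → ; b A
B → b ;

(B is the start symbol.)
{ 'A', 'B' }

A non-terminal is nullable if it can derive ε (the empty string): either it has an ε-production, or it has a production whose right-hand side consists entirely of nullable non-terminals.

ε-productions: A → ε, B → ε
So A, B are immediately nullable.
Every non-terminal is now nullable.
Nullable = { 'A', 'B' }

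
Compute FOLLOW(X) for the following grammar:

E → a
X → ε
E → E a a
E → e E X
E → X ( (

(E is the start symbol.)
To compute FOLLOW(X), find every occurrence of X on a right-hand side N → α X β: add FIRST(β) \ {ε}, and if β is empty or nullable also add FOLLOW(N). Iterate to a fixed point.

In E → e E X: X is at the end, add FOLLOW(E)
In E → X ( (: X is followed by '(' '(', add FIRST('(' '(') \ {ε} = { '(' }

The FOLLOW sets referred to above (computed the same way, to a fixed point):
  FOLLOW(E) = { $, 'a' }

Taking the union: FOLLOW(X) = { $, '(', 'a' }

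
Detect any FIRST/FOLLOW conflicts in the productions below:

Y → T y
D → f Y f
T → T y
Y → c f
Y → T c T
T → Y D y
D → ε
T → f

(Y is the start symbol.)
No FIRST/FOLLOW conflicts.

Nullable non-terminals: D.

D: nullable alternative(s) D → ε; FOLLOW(D) = { 'y' }
  D → f Y f: FIRST \ {ε} = { 'f' } — disjoint from FOLLOW(D)
  D → ε: FIRST \ {ε} = { } — this is the only nullable alternative, skip

T, Y have no nullable alternative, so no FIRST/FOLLOW check is needed there.

No FIRST/FOLLOW conflicts found.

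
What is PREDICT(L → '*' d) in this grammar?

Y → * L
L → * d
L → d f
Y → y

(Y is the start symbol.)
PREDICT(L → '*' d) = (FIRST(RHS) \ {ε}) ∪ (FOLLOW(L) if ε ∈ FIRST(RHS), i.e. RHS ⇒* ε)
FIRST('*' d) = { '*' }
ε ∉ FIRST('*' d), so FOLLOW(L) is not added.
PREDICT(L → '*' d) = { '*' }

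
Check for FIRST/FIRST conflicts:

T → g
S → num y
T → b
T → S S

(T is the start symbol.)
FIRST sets of the non-terminals at (or reachable through a nullable prefix from) the front of some alternative:
  FIRST(S) = { 'num' }

Productions for T:
  T → g: FIRST = { 'g' }
  T → b: FIRST = { 'b' }
  T → S S: FIRST = { 'num' }
S has only one production, so no FIRST/FIRST conflict is possible there.

All alternatives of each non-terminal have pairwise disjoint FIRST sets.

Answer: No FIRST/FIRST conflicts.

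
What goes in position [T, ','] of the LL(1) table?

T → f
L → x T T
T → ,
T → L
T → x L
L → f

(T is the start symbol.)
To find M[T, ','], we find productions for T where ',' is in the predict set (PREDICT(N → α) = (FIRST(α) \ {ε}) ∪ (FOLLOW(N) if α ⇒* ε)).

Relevant sets:
  FIRST(L) = { 'f', 'x' }

T → f: PREDICT = { 'f' }
T → ,: PREDICT = { ',' }
  ',' is in predict set, so this production goes in M[T, ',']
T → L: PREDICT = { 'f', 'x' }
T → x L: PREDICT = { 'x' }

M[T, ','] = T → ,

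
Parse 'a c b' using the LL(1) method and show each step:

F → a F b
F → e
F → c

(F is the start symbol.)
LL(1) parsing maintains a stack (initially the start symbol over $) and the input. At each step: if the stack top is a terminal, match it against the current input token; if it is a non-terminal N, replace it with the RHS of M[N, lookahead] (the unique production whose predict set contains the lookahead).

Stack is shown with the top on the left.

Stack    Input    Action
------------------------
F $      a c b $  output F → a F b
a F b $  a c b $  match 'a'
F b $    c b $    output F → c
c b $    c b $    match 'c'
b $      b $      match 'b'
$        $        accept

The string is accepted.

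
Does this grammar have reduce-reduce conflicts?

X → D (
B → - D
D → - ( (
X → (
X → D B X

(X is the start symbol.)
Augment with X' → X and build the canonical LR(0) collection (I0 = CLOSURE({[X' → . X]}), then GOTO on every symbol after a dot until no new states appear). It has 12 states:
  I0: { [D → . - ( (], [X → . (], [X → . D (], [X → . D B X], [X' → . X] }  — shift
  I1: { [X → ( .] }  — reduce
  I2: { [D → - . ( (] }  — shift
  I3: { [B → . - D], [X → D . (], [X → D . B X] }  — shift
  I4: { [X' → X .] }  — accept
  I5: { [X → D ( .] }  — reduce
  I6: { [B → - . D], [D → . - ( (] }  — shift
  I7: { [D → . - ( (], [X → . (], [X → . D (], [X → . D B X], [X → D B . X] }  — shift
  I8: { [X → D B X .] }  — reduce
  I9: { [B → - D .] }  — reduce
  I10: { [D → - ( . (] }  — shift
  I11: { [D → - ( ( .] }  — reduce

No state contains more than one complete item.

Answer: No reduce-reduce conflicts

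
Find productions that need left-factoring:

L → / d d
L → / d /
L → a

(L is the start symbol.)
Left-factoring is needed when two productions for the same non-terminal
share a common prefix on the right-hand side.

Productions for L:
  L → / d d
  L → / d /
  L → a

Found common prefix '/ d' in productions for L

Answer: Yes, L has productions with common prefix '/ d'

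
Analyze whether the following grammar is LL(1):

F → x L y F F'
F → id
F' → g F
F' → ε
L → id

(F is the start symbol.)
A grammar is LL(1) if for each non-terminal N with multiple productions, the predict sets of those productions are pairwise disjoint, where PREDICT(N → α) = (FIRST(α) \ {ε}) ∪ (FOLLOW(N) if α ⇒* ε).

Relevant sets:
  FOLLOW(F') = { $, 'g' }

For F:
  PREDICT(F → x L y F F') = { 'x' }
  PREDICT(F → id) = { 'id' }
For F':
  PREDICT(F' → g F) = { 'g' }
  PREDICT(F' → ε) = { $, 'g' }
L has a single production, so nothing to check there.

Conflict found: Predict set conflict for F': { 'g' }
The grammar is NOT LL(1).

Answer: No. Predict set conflict for F': { 'g' }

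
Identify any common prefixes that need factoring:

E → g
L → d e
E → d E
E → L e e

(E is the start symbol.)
No, left-factoring is not needed

Left-factoring is needed when two productions for the same non-terminal
share a common prefix on the right-hand side.

Productions for E:
  E → g
  E → d E
  E → L e e

No common prefixes found.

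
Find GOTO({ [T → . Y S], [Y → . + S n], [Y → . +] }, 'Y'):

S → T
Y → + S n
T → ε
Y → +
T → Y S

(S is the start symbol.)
GOTO(I, 'Y') = CLOSURE({ [A → αX.β] : [A → α.Xβ] ∈ I, X = 'Y' })

Items with dot before 'Y', with the dot advanced:
  [T → . Y S] → [T → Y . S]
Closure of the advanced items:
  [T → Y . S] has the dot before S: add [S → . T]
  [S → . T] has the dot before T: add [T → .], [T → . Y S]
  [T → . Y S] has the dot before Y: add [Y → . + S n], [Y → . +]

GOTO = { [S → . T], [T → . Y S], [T → .], [T → Y . S], [Y → . + S n], [Y → . +] }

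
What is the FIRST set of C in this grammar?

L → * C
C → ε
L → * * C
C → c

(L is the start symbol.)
To compute FIRST(C), examine every production with C on the left-hand side, reading each right-hand side left to right until a non-nullable symbol is reached.

From C → ε:
  - ε-production, so ε ∈ FIRST(C)
From C → c:
  - c is a terminal: add 'c' and stop

Collecting: FIRST(C) = { 'c', ε }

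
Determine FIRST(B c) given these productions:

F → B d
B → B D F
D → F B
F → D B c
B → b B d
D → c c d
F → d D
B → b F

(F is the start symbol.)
FIRST sets of the non-terminals involved (from the grammar, by fixed-point iteration):
  FIRST(B) = { 'b' }

To compute FIRST(B c), process the symbols left to right:
Symbol B is a non-terminal. Add FIRST(B) \ {ε} = { 'b' }
B is not nullable (ε ∉ FIRST(B)), so stop here.
FIRST(B c) = { 'b' }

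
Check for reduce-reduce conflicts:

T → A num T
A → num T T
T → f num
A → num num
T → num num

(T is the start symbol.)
Augment with T' → T and build the canonical LR(0) collection (I0 = CLOSURE({[T' → . T]}), then GOTO on every symbol after a dot until no new states appear). It has 11 states:
  I0: { [A → . num T T], [A → . num num], [T → . A num T], [T → . f num], [T → . num num], [T' → . T] }  — shift
  I1: { [T → A . num T] }  — shift
  I2: { [T' → T .] }  — accept
  I3: { [T → f . num] }  — shift
  I4: { [A → . num T T], [A → . num num], [A → num . T T], [A → num . num], [T → . A num T], [T → . f num], [T → . num num], [T → num . num] }  — shift
  I5: { [A → . num T T], [A → . num num], [A → num T . T], [T → . A num T], [T → . f num], [T → . num num] }  — shift
  I6: { [A → . num T T], [A → . num num], [A → num . T T], [A → num . num], [A → num num .], [T → . A num T], [T → . f num], [T → . num num], [T → num . num], [T → num num .] }  — shift, 2 reduces
  I7: { [A → num T T .] }  — reduce
  I8: { [T → f num .] }  — reduce
  I9: { [A → . num T T], [A → . num num], [T → . A num T], [T → . f num], [T → . num num], [T → A num . T] }  — shift
  I10: { [T → A num T .] }  — reduce

I6 contains complete items [A → num num .], [T → num num .] — reduce-reduce conflict.

Answer: Yes — I6: [A → num num .] vs [T → num num .]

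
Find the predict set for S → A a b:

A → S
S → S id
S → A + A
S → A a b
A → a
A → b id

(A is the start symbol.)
PREDICT(S → A a b) = (FIRST(RHS) \ {ε}) ∪ (FOLLOW(S) if ε ∈ FIRST(RHS), i.e. RHS ⇒* ε)
FIRST(A) = { 'a', 'b' }
FIRST(A a b) = { 'a', 'b' }
ε ∉ FIRST(A a b), so FOLLOW(S) is not added.
PREDICT(S → A a b) = { 'a', 'b' }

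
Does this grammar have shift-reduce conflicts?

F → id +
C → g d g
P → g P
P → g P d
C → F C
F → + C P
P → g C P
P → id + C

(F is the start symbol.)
Augment with F' → F and build the canonical LR(0) collection (I0 = CLOSURE({[F' → . F]}), then GOTO on every symbol after a dot until no new states appear). It has 23 states:
  I0: { [F → . + C P], [F → . id +], [F' → . F] }  — shift
  I1: { [C → . F C], [C → . g d g], [F → + . C P], [F → . + C P], [F → . id +] }  — shift
  I2: { [F' → F .] }  — accept
  I3: { [F → id . +] }  — shift
  I4: { [F → id + .] }  — reduce
  I5: { [F → + C . P], [P → . g C P], [P → . g P d], [P → . g P], [P → . id + C] }  — shift
  I6: { [C → . F C], [C → . g d g], [C → F . C], [F → . + C P], [F → . id +] }  — shift
  I7: { [C → g . d g] }  — shift
  I8: { [C → g d . g] }  — shift
  I9: { [C → g d g .] }  — reduce
  I10: { [C → F C .] }  — reduce
  I11: { [F → + C P .] }  — reduce
  I12: { [C → . F C], [C → . g d g], [F → . + C P], [F → . id +], [P → . g C P], [P → . g P d], [P → . g P], [P → . id + C], [P → g . C P], [P → g . P d], [P → g . P] }  — shift
  I13: { [P → id . + C] }  — shift
  I14: { [C → . F C], [C → . g d g], [F → . + C P], [F → . id +], [P → id + . C] }  — shift
  I15: { [P → id + C .] }  — reduce
  I16: { [P → . g C P], [P → . g P d], [P → . g P], [P → . id + C], [P → g C . P] }  — shift
  I17: { [P → g P . d], [P → g P .] }  — shift, reduce
  I18: { [C → . F C], [C → . g d g], [C → g . d g], [F → . + C P], [F → . id +], [P → . g C P], [P → . g P d], [P → . g P], [P → . id + C], [P → g . C P], [P → g . P d], [P → g . P] }  — shift
  I19: { [F → id . +], [P → id . + C] }  — shift
  I20: { [C → . F C], [C → . g d g], [F → . + C P], [F → . id +], [F → id + .], [P → id + . C] }  — shift, reduce
  I21: { [P → g P d .] }  — reduce
  I22: { [P → g C P .] }  — reduce

I17 contains reduce item [P → g P .] and shift item [P → g P . d] — shift-reduce conflict.
I20 contains reduce item [F → id + .] and shift items [C → . g d g], [F → . + C P], [F → . id +] — shift-reduce conflict.

Answer: Yes — I17: [P → g P .] vs [P → g P . d]; I20: [F → id + .] vs [C → . g d g]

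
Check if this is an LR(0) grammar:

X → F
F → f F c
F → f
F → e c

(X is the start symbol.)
No. Shift-reduce conflict between [F → f .] and [F → . e c]

Augment with X' → X and build the canonical LR(0) collection (I0 = CLOSURE({[X' → . X]}), then GOTO on every symbol after a dot until no new states appear). It has 8 states:
  I0: { [F → . e c], [F → . f F c], [F → . f], [X → . F], [X' → . X] }  — shift
  I1: { [X → F .] }  — reduce
  I2: { [X' → X .] }  — accept
  I3: { [F → e . c] }  — shift
  I4: { [F → . e c], [F → . f F c], [F → . f], [F → f . F c], [F → f .] }  — shift, reduce
  I5: { [F → f F . c] }  — shift
  I6: { [F → f F c .] }  — reduce
  I7: { [F → e c .] }  — reduce

Conflict in state I4:
  Shift-reduce conflict between [F → f .] and [F → . e c]
So the grammar is NOT LR(0).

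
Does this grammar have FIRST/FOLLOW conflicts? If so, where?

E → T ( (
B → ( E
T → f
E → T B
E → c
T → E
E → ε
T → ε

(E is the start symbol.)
Yes. E → T '(' '(' with FOLLOW(E) on { '(' }; E → T B with FOLLOW(E) on { '(' }; T → E with FOLLOW(T) on { '(' }

Nullable non-terminals: E, T.
FIRST sets used below: FIRST(T) = { '(', 'c', 'f', ε }, FIRST(B) = { '(' }, FIRST(E) = { '(', 'c', 'f', ε }

E: nullable alternative(s) E → ε; FOLLOW(E) = { $, '(' }
  E → T ( (: FIRST \ {ε} = { '(', 'c', 'f' } — overlaps FOLLOW(E) on { '(' }: CONFLICT
  E → T B: FIRST \ {ε} = { '(', 'c', 'f' } — overlaps FOLLOW(E) on { '(' }: CONFLICT
  E → c: FIRST \ {ε} = { 'c' } — disjoint from FOLLOW(E)
  E → ε: FIRST \ {ε} = { } — this is the only nullable alternative, skip

T: nullable alternative(s) T → E, T → ε; FOLLOW(T) = { '(' }
  T → f: FIRST \ {ε} = { 'f' } — disjoint from FOLLOW(T)
  T → E: FIRST \ {ε} = { '(', 'c', 'f' } — overlaps FOLLOW(T) on { '(' }: CONFLICT
  T → ε: FIRST \ {ε} = { } — disjoint from FOLLOW(T)

B has no nullable alternative, so no FIRST/FOLLOW check is needed there.

So the grammar has 3 FIRST/FOLLOW conflicts (marked CONFLICT above).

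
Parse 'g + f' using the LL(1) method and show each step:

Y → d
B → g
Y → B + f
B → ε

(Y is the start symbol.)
LL(1) parsing maintains a stack (initially the start symbol over $) and the input. At each step: if the stack top is a terminal, match it against the current input token; if it is a non-terminal N, replace it with the RHS of M[N, lookahead] (the unique production whose predict set contains the lookahead).

Stack is shown with the top on the left.

Stack    Input    Action
------------------------
Y $      g + f $  output Y → B + f
B + f $  g + f $  output B → g
g + f $  g + f $  match 'g'
+ f $    + f $    match '+'
f $      f $      match 'f'
$        $        accept

The string is accepted.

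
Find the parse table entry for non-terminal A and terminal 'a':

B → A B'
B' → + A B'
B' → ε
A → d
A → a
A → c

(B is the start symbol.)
To find M[A, 'a'], we find productions for A where 'a' is in the predict set (PREDICT(N → α) = (FIRST(α) \ {ε}) ∪ (FOLLOW(N) if α ⇒* ε)).

A → d: PREDICT = { 'd' }
A → a: PREDICT = { 'a' }
  'a' is in predict set, so this production goes in M[A, 'a']
A → c: PREDICT = { 'c' }

M[A, 'a'] = A → a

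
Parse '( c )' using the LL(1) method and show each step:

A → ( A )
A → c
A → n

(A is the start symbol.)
Stack is shown with the top on the left.

Stack    Input    Action
------------------------
A $      ( c ) $  output A → ( A )
( A ) $  ( c ) $  match '('
A ) $    c ) $    output A → c
c ) $    c ) $    match 'c'
) $      ) $      match ')'
$        $        accept

The string is accepted.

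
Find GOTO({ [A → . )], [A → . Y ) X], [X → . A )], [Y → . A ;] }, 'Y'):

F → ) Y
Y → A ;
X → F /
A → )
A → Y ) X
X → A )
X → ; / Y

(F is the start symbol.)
{ [A → Y . ) X] }

GOTO(I, 'Y') = CLOSURE({ [A → αX.β] : [A → α.Xβ] ∈ I, X = 'Y' })

Items with dot before 'Y', with the dot advanced:
  [A → . Y ) X] → [A → Y . ) X]
Closure adds nothing (no advanced item has the dot before a non-terminal).

GOTO = { [A → Y . ) X] }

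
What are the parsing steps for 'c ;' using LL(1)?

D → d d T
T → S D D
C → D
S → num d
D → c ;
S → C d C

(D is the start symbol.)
LL(1) parsing maintains a stack (initially the start symbol over $) and the input. At each step: if the stack top is a terminal, match it against the current input token; if it is a non-terminal N, replace it with the RHS of M[N, lookahead] (the unique production whose predict set contains the lookahead).

Stack is shown with the top on the left.

Stack  Input  Action
--------------------
D $    c ; $  output D → c ;
c ; $  c ; $  match 'c'
; $    ; $    match ';'
$      $      accept

The string is accepted.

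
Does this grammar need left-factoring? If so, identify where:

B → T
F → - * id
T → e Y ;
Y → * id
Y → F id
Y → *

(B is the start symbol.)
Left-factoring is needed when two productions for the same non-terminal
share a common prefix on the right-hand side.

Productions for Y:
  Y → * id
  Y → F id
  Y → *

Found common prefix '*' in productions for Y

Answer: Yes, Y has productions with common prefix '*'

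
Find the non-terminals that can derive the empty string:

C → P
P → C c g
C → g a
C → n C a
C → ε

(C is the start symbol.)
{ 'C' }

A non-terminal is nullable if it can derive ε (the empty string): either it has an ε-production, or it has a production whose right-hand side consists entirely of nullable non-terminals.

ε-productions: C → ε
So C is immediately nullable.
No further non-terminal can be added: every production for the remaining non-terminals contains a terminal or a non-nullable non-terminal.
Nullable = { 'C' }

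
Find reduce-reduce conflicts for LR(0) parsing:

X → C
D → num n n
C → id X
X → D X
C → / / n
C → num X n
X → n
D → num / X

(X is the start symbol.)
No reduce-reduce conflicts

A reduce-reduce conflict occurs when an LR(0) state has two complete items [A → α .] and [B → β .] — both call for a reduction, and with no lookahead the parser cannot choose between them.

Augment with X' → X and build the canonical LR(0) collection (I0 = CLOSURE({[X' → . X]}), then GOTO on every symbol after a dot until no new states appear). It has 19 states:
  I0: { [C → . / / n], [C → . id X], [C → . num X n], [D → . num / X], [D → . num n n], [X → . C], [X → . D X], [X → . n], [X' → . X] }  — shift
  I1: { [C → / . / n] }  — shift
  I2: { [X → C .] }  — reduce
  I3: { [C → . / / n], [C → . id X], [C → . num X n], [D → . num / X], [D → . num n n], [X → . C], [X → . D X], [X → . n], [X → D . X] }  — shift
  I4: { [X' → X .] }  — accept
  I5: { [C → . / / n], [C → . id X], [C → . num X n], [C → id . X], [D → . num / X], [D → . num n n], [X → . C], [X → . D X], [X → . n] }  — shift
  I6: { [X → n .] }  — reduce
  I7: { [C → . / / n], [C → . id X], [C → . num X n], [C → num . X n], [D → . num / X], [D → . num n n], [D → num . / X], [D → num . n n], [X → . C], [X → . D X], [X → . n] }  — shift
  I8: { [C → . / / n], [C → . id X], [C → . num X n], [C → / . / n], [D → . num / X], [D → . num n n], [D → num / . X], [X → . C], [X → . D X], [X → . n] }  — shift
  I9: { [C → num X . n] }  — shift
  I10: { [D → num n . n], [X → n .] }  — shift, reduce
  I11: { [D → num n n .] }  — reduce
  I12: { [C → num X n .] }  — reduce
  I13: { [C → / . / n], [C → / / . n] }  — shift
  I14: { [D → num / X .] }  — reduce
  I15: { [C → / / . n] }  — shift
  I16: { [C → / / n .] }  — reduce
  I17: { [C → id X .] }  — reduce
  I18: { [X → D X .] }  — reduce

No state contains more than one complete item.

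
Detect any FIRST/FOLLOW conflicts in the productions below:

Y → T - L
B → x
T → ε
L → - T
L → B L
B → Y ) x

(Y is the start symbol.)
A FIRST/FOLLOW conflict occurs when a non-terminal N has a nullable alternative N → β (β ⇒* ε) and another alternative N → α with FIRST(α) ∩ FOLLOW(N) ≠ ∅: on such a lookahead the parser cannot decide between expanding α and letting N vanish via β.

Nullable non-terminals: T.
T has a nullable alternative but only one production, so nothing to check.

B, L, Y have no nullable alternative, so no FIRST/FOLLOW check is needed there.

No FIRST/FOLLOW conflicts found.

Answer: No FIRST/FOLLOW conflicts.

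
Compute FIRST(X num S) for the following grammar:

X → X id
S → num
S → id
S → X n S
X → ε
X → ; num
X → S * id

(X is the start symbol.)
{ ';', 'id', 'n', 'num' }

FIRST sets of the non-terminals involved (from the grammar, by fixed-point iteration):
  FIRST(X) = { ';', 'id', 'n', 'num', ε }

To compute FIRST(X num S), process the symbols left to right:
Symbol X is a non-terminal. Add FIRST(X) \ {ε} = { ';', 'id', 'n', 'num' }
X is nullable (ε ∈ FIRST(X)), continue to the next symbol.
Symbol num is a terminal. Add 'num' and stop.
FIRST(X num S) = { ';', 'id', 'n', 'num' }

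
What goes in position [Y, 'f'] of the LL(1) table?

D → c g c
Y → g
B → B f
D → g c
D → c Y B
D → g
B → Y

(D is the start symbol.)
Empty (error entry)

To find M[Y, 'f'], we find productions for Y where 'f' is in the predict set (PREDICT(N → α) = (FIRST(α) \ {ε}) ∪ (FOLLOW(N) if α ⇒* ε)).

Y → g: PREDICT = { 'g' }

M[Y, 'f'] is empty (no production applies)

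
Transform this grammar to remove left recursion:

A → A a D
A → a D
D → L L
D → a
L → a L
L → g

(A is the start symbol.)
A → a D A'
A' → a D A'
A' → ε
D → L L
D → a
L → a L
L → g

A is directly left-recursive. The standard transformation for
  A → A α₁ | ... | A α_m | β₁ | ... | β_n
is
  A  → β₁ A' | ... | β_n A'
  A' → α₁ A' | ... | α_m A' | ε

A → a D becomes A → a D A'
A → A a D becomes A' → a D A'
Add A' → ε

Productions for other non-terminals are unchanged:
  D → L L
  D → a
  L → a L
  L → g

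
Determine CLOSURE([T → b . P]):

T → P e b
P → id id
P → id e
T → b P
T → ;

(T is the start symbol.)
To compute CLOSURE, for each item [A → α.Bβ] where B is a non-terminal, add [B → .γ] for all productions B → γ; repeat for the newly added items until nothing changes.

Start with: [T → b . P]
  [T → b . P] has the dot before P: add [P → . id id], [P → . id e]
No further items can be added.

CLOSURE = { [P → . id e], [P → . id id], [T → b . P] }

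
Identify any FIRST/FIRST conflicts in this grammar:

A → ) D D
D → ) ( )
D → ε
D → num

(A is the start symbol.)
A FIRST/FIRST conflict occurs when two productions N → α and N → β for the same non-terminal have FIRST(α) ∩ FIRST(β) ≠ ∅ (with ε ∈ FIRST of a nullable right-hand side, so two nullable alternatives also conflict).

Productions for D:
  D → ) ( ): FIRST = { ')' }
  D → ε: FIRST = { ε }
  D → num: FIRST = { 'num' }
A has only one production, so no FIRST/FIRST conflict is possible there.

All alternatives of each non-terminal have pairwise disjoint FIRST sets.

Answer: No FIRST/FIRST conflicts.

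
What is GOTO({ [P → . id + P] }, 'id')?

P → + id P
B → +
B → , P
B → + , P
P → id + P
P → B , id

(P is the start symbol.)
{ [P → id . + P] }

GOTO(I, 'id') = CLOSURE({ [A → αX.β] : [A → α.Xβ] ∈ I, X = 'id' })

Items with dot before 'id', with the dot advanced:
  [P → . id + P] → [P → id . + P]
Closure adds nothing (no advanced item has the dot before a non-terminal).

GOTO = { [P → id . + P] }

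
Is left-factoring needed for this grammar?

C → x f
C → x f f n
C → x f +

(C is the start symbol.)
Left-factoring is needed when two productions for the same non-terminal
share a common prefix on the right-hand side.

Productions for C:
  C → x f
  C → x f f n
  C → x f +

Found common prefix 'x f' in productions for C

Answer: Yes, C has productions with common prefix 'x f'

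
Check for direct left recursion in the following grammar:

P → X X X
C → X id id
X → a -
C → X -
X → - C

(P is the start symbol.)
Direct left recursion occurs when N → N α for some non-terminal N (the right-hand side begins with the left-hand side itself).

P → X X X: starts with X
C → X id id: starts with X
X → a -: starts with a
C → X -: starts with X
X → - C: starts with '-'

No direct left recursion found.

Answer: No direct left recursion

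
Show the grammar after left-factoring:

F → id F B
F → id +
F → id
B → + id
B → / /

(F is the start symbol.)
F → id F'
F' → F B
F' → +
F' → ε
B → + id
B → / /

Left-factoring transforms A → αβ₁ | αβ₂ into A → αA' and A' → β₁ | β₂
(α is the longest common prefix among the alternatives). Repeat until
no nonterminal has two alternatives with a common prefix.

Round 1: F has alternatives sharing prefix 'id'. Introduce F': F → id F'
  Add: F' → F B
  Add: F' → +
  Add: F' → ε

No remaining common prefixes — done.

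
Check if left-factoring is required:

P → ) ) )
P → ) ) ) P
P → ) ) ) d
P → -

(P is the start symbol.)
Yes, P has productions with common prefix ') ) )'

Left-factoring is needed when two productions for the same non-terminal
share a common prefix on the right-hand side.

Productions for P:
  P → ) ) )
  P → ) ) ) P
  P → ) ) ) d
  P → -

Found common prefix ') ) )' in productions for P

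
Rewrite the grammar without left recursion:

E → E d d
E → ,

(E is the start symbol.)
E → , E'
E' → d d E'
E' → ε

E is directly left-recursive. The standard transformation for
  A → A α₁ | ... | A α_m | β₁ | ... | β_n
is
  A  → β₁ A' | ... | β_n A'
  A' → α₁ A' | ... | α_m A' | ε

E → , becomes E → , E'
E → E d d becomes E' → d d E'
Add E' → ε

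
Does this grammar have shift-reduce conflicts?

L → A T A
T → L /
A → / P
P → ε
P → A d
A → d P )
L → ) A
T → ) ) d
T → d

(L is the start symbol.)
Yes — I2: [P → .] vs [A → . / P]; I5: [P → .] vs [A → . / P]; I13: [P → .] vs [A → . / P]

A shift-reduce conflict occurs when an LR(0) state has both:
  - a complete (reduce) item [A → α .] (dot at the end), and
  - a shift item [B → β . c γ] (dot before a terminal).

Augment with L' → L and build the canonical LR(0) collection (I0 = CLOSURE({[L' → . L]}), then GOTO on every symbol after a dot until no new states appear). It has 20 states:
  I0: { [A → . / P], [A → . d P )], [L → . ) A], [L → . A T A], [L' → . L] }  — shift
  I1: { [A → . / P], [A → . d P )], [L → ) . A] }  — shift
  I2: { [A → . / P], [A → . d P )], [A → / . P], [P → . A d], [P → .] }  — shift, reduce
  I3: { [A → . / P], [A → . d P )], [L → . ) A], [L → . A T A], [L → A . T A], [T → . ) ) d], [T → . L /], [T → . d] }  — shift
  I4: { [L' → L .] }  — accept
  I5: { [A → . / P], [A → . d P )], [A → d . P )], [P → . A d], [P → .] }  — shift, reduce
  I6: { [P → A . d] }  — shift
  I7: { [A → d P . )] }  — shift
  I8: { [A → d P ) .] }  — reduce
  I9: { [P → A d .] }  — reduce
  I10: { [A → . / P], [A → . d P )], [L → ) . A], [T → ) . ) d] }  — shift
  I11: { [T → L . /] }  — shift
  I12: { [A → . / P], [A → . d P )], [L → A T . A] }  — shift
  I13: { [A → . / P], [A → . d P )], [A → d . P )], [P → . A d], [P → .], [T → d .] }  — shift, 2 reduces
  I14: { [L → A T A .] }  — reduce
  I15: { [T → L / .] }  — reduce
  I16: { [T → ) ) . d] }  — shift
  I17: { [L → ) A .] }  — reduce
  I18: { [T → ) ) d .] }  — reduce
  I19: { [A → / P .] }  — reduce

I2 contains reduce item [P → .] and shift items [A → . / P], [A → . d P )] — shift-reduce conflict.
I5 contains reduce item [P → .] and shift items [A → . / P], [A → . d P )] — shift-reduce conflict.
I13 contains reduce items [P → .], [T → d .] and shift items [A → . / P], [A → . d P )] — shift-reduce conflict.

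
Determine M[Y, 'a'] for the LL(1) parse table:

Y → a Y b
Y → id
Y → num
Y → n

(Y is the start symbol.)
Y → a Y b

To find M[Y, 'a'], we find productions for Y where 'a' is in the predict set (PREDICT(N → α) = (FIRST(α) \ {ε}) ∪ (FOLLOW(N) if α ⇒* ε)).

Y → a Y b: PREDICT = { 'a' }
  'a' is in predict set, so this production goes in M[Y, 'a']
Y → id: PREDICT = { 'id' }
Y → num: PREDICT = { 'num' }
Y → n: PREDICT = { 'n' }

M[Y, 'a'] = Y → a Y b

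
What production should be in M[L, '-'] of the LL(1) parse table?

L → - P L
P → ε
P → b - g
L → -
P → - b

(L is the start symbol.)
L → - P L, L → -

To find M[L, '-'], we find productions for L where '-' is in the predict set (PREDICT(N → α) = (FIRST(α) \ {ε}) ∪ (FOLLOW(N) if α ⇒* ε)).

L → - P L: PREDICT = { '-' }
  '-' is in predict set, so this production goes in M[L, '-']
L → -: PREDICT = { '-' }
  '-' is in predict set, so this production goes in M[L, '-']

M[L, '-'] = L → - P L, L → -  (a multiply-defined cell — the grammar is not LL(1))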